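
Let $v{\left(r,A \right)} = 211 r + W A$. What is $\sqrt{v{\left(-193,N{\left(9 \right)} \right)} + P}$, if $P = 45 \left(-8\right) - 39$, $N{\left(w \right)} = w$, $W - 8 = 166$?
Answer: $2 i \sqrt{9889} \approx 198.89 i$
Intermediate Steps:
$W = 174$ ($W = 8 + 166 = 174$)
$v{\left(r,A \right)} = 174 A + 211 r$ ($v{\left(r,A \right)} = 211 r + 174 A = 174 A + 211 r$)
$P = -399$ ($P = -360 - 39 = -399$)
$\sqrt{v{\left(-193,N{\left(9 \right)} \right)} + P} = \sqrt{\left(174 \cdot 9 + 211 \left(-193\right)\right) - 399} = \sqrt{\left(1566 - 40723\right) - 399} = \sqrt{-39157 - 399} = \sqrt{-39556} = 2 i \sqrt{9889}$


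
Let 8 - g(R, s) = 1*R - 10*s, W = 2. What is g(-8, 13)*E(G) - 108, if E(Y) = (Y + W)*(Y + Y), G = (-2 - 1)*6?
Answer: 83988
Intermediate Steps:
G = -18 (G = -3*6 = -18)
E(Y) = 2*Y*(2 + Y) (E(Y) = (Y + 2)*(Y + Y) = (2 + Y)*(2*Y) = 2*Y*(2 + Y))
g(R, s) = 8 - R + 10*s (g(R, s) = 8 - (1*R - 10*s) = 8 - (R - 10*s) = 8 + (-R + 10*s) = 8 - R + 10*s)
g(-8, 13)*E(G) - 108 = (8 - 1*(-8) + 10*13)*(2*(-18)*(2 - 18)) - 108 = (8 + 8 + 130)*(2*(-18)*(-16)) - 108 = 146*576 - 108 = 84096 - 108 = 83988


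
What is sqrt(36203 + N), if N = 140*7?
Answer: 19*sqrt(103) ≈ 192.83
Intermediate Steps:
N = 980
sqrt(36203 + N) = sqrt(36203 + 980) = sqrt(37183) = 19*sqrt(103)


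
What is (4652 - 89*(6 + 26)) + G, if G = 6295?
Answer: 8099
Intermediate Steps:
(4652 - 89*(6 + 26)) + G = (4652 - 89*(6 + 26)) + 6295 = (4652 - 89*32) + 6295 = (4652 - 2848) + 6295 = 1804 + 6295 = 8099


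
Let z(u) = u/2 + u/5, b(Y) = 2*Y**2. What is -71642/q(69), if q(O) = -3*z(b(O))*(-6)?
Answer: -179105/299943 ≈ -0.59713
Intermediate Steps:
z(u) = 7*u/10 (z(u) = u*(1/2) + u*(1/5) = u/2 + u/5 = 7*u/10)
q(O) = 126*O**2/5 (q(O) = -21*2*O**2/10*(-6) = -21*O**2/5*(-6) = 126*O**2/5)
-71642/q(69) = -71642/((126/5)*69**2) = -71642/((126/5)*4761) = -71642/599886/5 = -71642*5/599886 = -179105/299943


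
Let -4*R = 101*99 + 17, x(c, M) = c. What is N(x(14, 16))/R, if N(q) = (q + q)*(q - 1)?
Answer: -91/626 ≈ -0.14537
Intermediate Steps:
N(q) = 2*q*(-1 + q) (N(q) = (2*q)*(-1 + q) = 2*q*(-1 + q))
R = -2504 (R = -(101*99 + 17)/4 = -(9999 + 17)/4 = -¼*10016 = -2504)
N(x(14, 16))/R = (2*14*(-1 + 14))/(-2504) = (2*14*13)*(-1/2504) = 364*(-1/2504) = -91/626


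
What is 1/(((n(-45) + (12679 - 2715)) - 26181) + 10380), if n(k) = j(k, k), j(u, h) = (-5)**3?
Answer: -1/5962 ≈ -0.00016773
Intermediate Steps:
j(u, h) = -125
n(k) = -125
1/(((n(-45) + (12679 - 2715)) - 26181) + 10380) = 1/(((-125 + (12679 - 2715)) - 26181) + 10380) = 1/(((-125 + 9964) - 26181) + 10380) = 1/((9839 - 26181) + 10380) = 1/(-16342 + 10380) = 1/(-5962) = -1/5962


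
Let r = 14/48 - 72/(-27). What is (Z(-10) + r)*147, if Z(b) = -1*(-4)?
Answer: 8183/8 ≈ 1022.9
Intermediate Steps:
Z(b) = 4
r = 71/24 (r = 14*(1/48) - 72*(-1/27) = 7/24 + 8/3 = 71/24 ≈ 2.9583)
(Z(-10) + r)*147 = (4 + 71/24)*147 = (167/24)*147 = 8183/8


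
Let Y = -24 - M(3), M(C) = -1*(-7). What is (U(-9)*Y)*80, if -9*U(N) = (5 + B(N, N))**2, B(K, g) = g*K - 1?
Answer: 17918000/9 ≈ 1.9909e+6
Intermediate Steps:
M(C) = 7
B(K, g) = -1 + K*g (B(K, g) = K*g - 1 = -1 + K*g)
U(N) = -(4 + N**2)**2/9 (U(N) = -(5 + (-1 + N*N))**2/9 = -(5 + (-1 + N**2))**2/9 = -(4 + N**2)**2/9)
Y = -31 (Y = -24 - 1*7 = -24 - 7 = -31)
(U(-9)*Y)*80 = (-(4 + (-9)**2)**2/9*(-31))*80 = (-(4 + 81)**2/9*(-31))*80 = (-1/9*85**2*(-31))*80 = (-1/9*7225*(-31))*80 = -7225/9*(-31)*80 = (223975/9)*80 = 17918000/9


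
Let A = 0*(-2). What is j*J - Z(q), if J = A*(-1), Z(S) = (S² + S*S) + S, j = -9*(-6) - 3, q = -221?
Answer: -97461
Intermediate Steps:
A = 0
j = 51 (j = 54 - 3 = 51)
Z(S) = S + 2*S² (Z(S) = (S² + S²) + S = 2*S² + S = S + 2*S²)
J = 0 (J = 0*(-1) = 0)
j*J - Z(q) = 51*0 - (-221)*(1 + 2*(-221)) = 0 - (-221)*(1 - 442) = 0 - (-221)*(-441) = 0 - 1*97461 = 0 - 97461 = -97461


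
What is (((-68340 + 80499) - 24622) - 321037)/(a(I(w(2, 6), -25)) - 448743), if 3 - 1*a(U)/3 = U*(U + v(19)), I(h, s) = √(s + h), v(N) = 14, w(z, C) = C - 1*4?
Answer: 7125227500/9585729657 - 667000*I*√23/9585729657 ≈ 0.74332 - 0.00033371*I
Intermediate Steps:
w(z, C) = -4 + C (w(z, C) = C - 4 = -4 + C)
I(h, s) = √(h + s)
a(U) = 9 - 3*U*(14 + U) (a(U) = 9 - 3*U*(U + 14) = 9 - 3*U*(14 + U))
(((-68340 + 80499) - 24622) - 321037)/(a(I(w(2, 6), -25)) - 448743) = (((-68340 + 80499) - 24622) - 321037)/((9 - 42*√((-4 + 6) - 25) - 3*(√((-4 + 6) - 25))²) - 448743) = ((12159 - 24622) - 321037)/((9 - 42*√(2 - 25) - 3*(√(2 - 25))²) - 448743) = (-12463 - 321037)/((9 - 42*I*√23 - 3*(√(-23))²) - 448743) = -333500/((9 - 42*I*√23 - 3*(I*√23)²) - 448743) = -333500/((9 - 42*I*√23 - 3*(-23)) - 448743) = -333500/((9 - 42*I*√23 + 69) - 448743) = -333500/((78 - 42*I*√23) - 448743) = -333500/(-448665 - 42*I*√23)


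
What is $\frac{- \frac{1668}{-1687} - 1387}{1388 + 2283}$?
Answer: $- \frac{2338201}{6192977} \approx -0.37756$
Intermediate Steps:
$\frac{- \frac{1668}{-1687} - 1387}{1388 + 2283} = \frac{\left(-1668\right) \left(- \frac{1}{1687}\right) - 1387}{3671} = \left(\frac{1668}{1687} - 1387\right) \frac{1}{3671} = \left(- \frac{2338201}{1687}\right) \frac{1}{3671} = - \frac{2338201}{6192977}$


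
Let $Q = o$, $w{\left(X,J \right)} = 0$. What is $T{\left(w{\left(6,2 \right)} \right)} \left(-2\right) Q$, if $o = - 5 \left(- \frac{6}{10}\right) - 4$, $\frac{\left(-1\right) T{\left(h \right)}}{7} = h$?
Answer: $0$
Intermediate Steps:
$T{\left(h \right)} = - 7 h$
$o = -1$ ($o = - 5 \left(\left(-6\right) \frac{1}{10}\right) - 4 = \left(-5\right) \left(- \frac{3}{5}\right) - 4 = 3 - 4 = -1$)
$Q = -1$
$T{\left(w{\left(6,2 \right)} \right)} \left(-2\right) Q = \left(-7\right) 0 \left(-2\right) \left(-1\right) = 0 \left(-2\right) \left(-1\right) = 0 \left(-1\right) = 0$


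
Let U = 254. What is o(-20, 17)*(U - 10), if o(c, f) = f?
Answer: 4148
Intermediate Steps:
o(-20, 17)*(U - 10) = 17*(254 - 10) = 17*244 = 4148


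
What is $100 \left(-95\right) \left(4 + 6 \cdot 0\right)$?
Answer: $-38000$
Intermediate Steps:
$100 \left(-95\right) \left(4 + 6 \cdot 0\right) = - 9500 \left(4 + 0\right) = \left(-9500\right) 4 = -38000$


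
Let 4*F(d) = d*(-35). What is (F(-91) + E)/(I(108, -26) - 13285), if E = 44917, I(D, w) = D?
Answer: -182853/52708 ≈ -3.4692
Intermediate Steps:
F(d) = -35*d/4 (F(d) = (d*(-35))/4 = (-35*d)/4 = -35*d/4)
(F(-91) + E)/(I(108, -26) - 13285) = (-35/4*(-91) + 44917)/(108 - 13285) = (3185/4 + 44917)/(-13177) = (182853/4)*(-1/13177) = -182853/52708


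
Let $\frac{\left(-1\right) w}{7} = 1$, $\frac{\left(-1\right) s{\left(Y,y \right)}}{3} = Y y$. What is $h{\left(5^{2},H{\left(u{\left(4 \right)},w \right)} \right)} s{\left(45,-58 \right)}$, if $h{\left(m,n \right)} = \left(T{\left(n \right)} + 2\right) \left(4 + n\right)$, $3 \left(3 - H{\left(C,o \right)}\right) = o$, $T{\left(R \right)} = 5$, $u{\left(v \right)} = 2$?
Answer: $511560$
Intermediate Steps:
$s{\left(Y,y \right)} = - 3 Y y$
$w = -7$ ($w = \left(-7\right) 1 = -7$)
$H{\left(C,o \right)} = 3 - \frac{o}{3}$
$h{\left(m,n \right)} = 28 + 7 n$ ($h{\left(m,n \right)} = \left(5 + 2\right) \left(4 + n\right) = 7 \left(4 + n\right) = 28 + 7 n$)
$h{\left(5^{2},H{\left(u{\left(4 \right)},w \right)} \right)} s{\left(45,-58 \right)} = \left(28 + 7 \left(3 - - \frac{7}{3}\right)\right) \left(\left(-3\right) 45 \left(-58\right)\right) = \left(28 + 7 \left(3 + \frac{7}{3}\right)\right) 7830 = \left(28 + 7 \cdot \frac{16}{3}\right) 7830 = \left(28 + \frac{112}{3}\right) 7830 = \frac{196}{3} \cdot 7830 = 511560$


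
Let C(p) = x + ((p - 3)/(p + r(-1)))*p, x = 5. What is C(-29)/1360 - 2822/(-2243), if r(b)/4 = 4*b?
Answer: 171129571/137271600 ≈ 1.2466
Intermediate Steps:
r(b) = 16*b (r(b) = 4*(4*b) = 16*b)
C(p) = 5 + p*(-3 + p)/(-16 + p) (C(p) = 5 + ((p - 3)/(p + 16*(-1)))*p = 5 + ((-3 + p)/(p - 16))*p = 5 + ((-3 + p)/(-16 + p))*p = 5 + p*(-3 + p)/(-16 + p))
C(-29)/1360 - 2822/(-2243) = ((-80 + (-29)² + 2*(-29))/(-16 - 29))/1360 - 2822/(-2243) = ((-80 + 841 - 58)/(-45))*(1/1360) - 2822*(-1/2243) = -1/45*703*(1/1360) + 2822/2243 = -703/45*1/1360 + 2822/2243 = -703/61200 + 2822/2243 = 171129571/137271600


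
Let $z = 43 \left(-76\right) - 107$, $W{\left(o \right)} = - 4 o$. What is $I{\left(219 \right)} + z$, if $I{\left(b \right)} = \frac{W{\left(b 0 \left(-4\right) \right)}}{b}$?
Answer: $-3375$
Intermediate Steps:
$z = -3375$ ($z = -3268 - 107 = -3375$)
$I{\left(b \right)} = 0$ ($I{\left(b \right)} = \frac{\left(-4\right) b 0 \left(-4\right)}{b} = \frac{\left(-4\right) 0 \left(-4\right)}{b} = \frac{\left(-4\right) 0}{b} = \frac{0}{b} = 0$)
$I{\left(219 \right)} + z = 0 - 3375 = -3375$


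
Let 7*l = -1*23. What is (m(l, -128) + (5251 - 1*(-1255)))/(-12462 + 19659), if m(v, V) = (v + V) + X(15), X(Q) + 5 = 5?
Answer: 44623/50379 ≈ 0.88575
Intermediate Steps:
X(Q) = 0 (X(Q) = -5 + 5 = 0)
l = -23/7 (l = (-1*23)/7 = (⅐)*(-23) = -23/7 ≈ -3.2857)
m(v, V) = V + v (m(v, V) = (v + V) + 0 = (V + v) + 0 = V + v)
(m(l, -128) + (5251 - 1*(-1255)))/(-12462 + 19659) = ((-128 - 23/7) + (5251 - 1*(-1255)))/(-12462 + 19659) = (-919/7 + (5251 + 1255))/7197 = (-919/7 + 6506)*(1/7197) = (44623/7)*(1/7197) = 44623/50379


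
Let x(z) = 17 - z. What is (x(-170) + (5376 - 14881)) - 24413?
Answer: -33731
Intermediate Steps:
(x(-170) + (5376 - 14881)) - 24413 = ((17 - 1*(-170)) + (5376 - 14881)) - 24413 = ((17 + 170) - 9505) - 24413 = (187 - 9505) - 24413 = -9318 - 24413 = -33731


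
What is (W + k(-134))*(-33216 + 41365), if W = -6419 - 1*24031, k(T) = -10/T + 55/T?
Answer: -33250731405/134 ≈ -2.4814e+8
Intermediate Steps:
k(T) = 45/T
W = -30450 (W = -6419 - 24031 = -30450)
(W + k(-134))*(-33216 + 41365) = (-30450 + 45/(-134))*(-33216 + 41365) = (-30450 + 45*(-1/134))*8149 = (-30450 - 45/134)*8149 = -4080345/134*8149 = -33250731405/134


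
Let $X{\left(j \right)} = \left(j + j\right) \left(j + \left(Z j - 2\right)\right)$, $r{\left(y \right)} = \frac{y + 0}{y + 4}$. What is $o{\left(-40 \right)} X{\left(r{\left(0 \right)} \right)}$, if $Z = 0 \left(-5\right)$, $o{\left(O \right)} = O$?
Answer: $0$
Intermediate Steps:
$r{\left(y \right)} = \frac{y}{4 + y}$
$Z = 0$
$X{\left(j \right)} = 2 j \left(-2 + j\right)$ ($X{\left(j \right)} = \left(j + j\right) \left(j - \left(2 + 0 j\right)\right) = 2 j \left(j + \left(0 - 2\right)\right) = 2 j \left(j - 2\right) = 2 j \left(-2 + j\right)$)
$o{\left(-40 \right)} X{\left(r{\left(0 \right)} \right)} = - 40 \cdot 2 \frac{0}{4 + 0} \left(-2 + \frac{0}{4 + 0}\right) = - 40 \cdot 2 \cdot \frac{0}{4} \left(-2 + \frac{0}{4}\right) = - 40 \cdot 2 \cdot 0 \cdot \frac{1}{4} \left(-2 + 0 \cdot \frac{1}{4}\right) = - 40 \cdot 2 \cdot 0 \left(-2 + 0\right) = - 40 \cdot 2 \cdot 0 \left(-2\right) = \left(-40\right) 0 = 0$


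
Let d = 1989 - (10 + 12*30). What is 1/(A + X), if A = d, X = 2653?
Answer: 1/4272 ≈ 0.00023408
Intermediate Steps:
d = 1619 (d = 1989 - (10 + 360) = 1989 - 1*370 = 1989 - 370 = 1619)
A = 1619
1/(A + X) = 1/(1619 + 2653) = 1/4272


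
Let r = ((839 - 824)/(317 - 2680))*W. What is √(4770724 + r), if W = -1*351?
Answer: √26638633219951/2363 ≈ 2184.2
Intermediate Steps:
W = -351
r = 5265/2363 (r = ((839 - 824)/(317 - 2680))*(-351) = (15/(-2363))*(-351) = (15*(-1/2363))*(-351) = -15/2363*(-351) = 5265/2363 ≈ 2.2281)
√(4770724 + r) = √(4770724 + 5265/2363) = √(11273226077/2363) = √26638633219951/2363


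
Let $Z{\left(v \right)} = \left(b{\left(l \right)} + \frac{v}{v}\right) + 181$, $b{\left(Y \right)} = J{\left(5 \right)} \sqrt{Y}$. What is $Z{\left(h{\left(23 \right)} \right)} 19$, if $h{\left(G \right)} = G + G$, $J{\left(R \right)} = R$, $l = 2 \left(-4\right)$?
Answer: $3458 + 190 i \sqrt{2} \approx 3458.0 + 268.7 i$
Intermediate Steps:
$l = -8$
$h{\left(G \right)} = 2 G$
$b{\left(Y \right)} = 5 \sqrt{Y}$
$Z{\left(v \right)} = 182 + 10 i \sqrt{2}$ ($Z{\left(v \right)} = \left(5 \sqrt{-8} + \frac{v}{v}\right) + 181 = \left(5 \cdot 2 i \sqrt{2} + 1\right) + 181 = \left(10 i \sqrt{2} + 1\right) + 181 = \left(1 + 10 i \sqrt{2}\right) + 181 = 182 + 10 i \sqrt{2}$)
$Z{\left(h{\left(23 \right)} \right)} 19 = \left(182 + 10 i \sqrt{2}\right) 19 = 3458 + 190 i \sqrt{2}$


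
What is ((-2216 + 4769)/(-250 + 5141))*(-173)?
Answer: -441669/4891 ≈ -90.302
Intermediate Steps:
((-2216 + 4769)/(-250 + 5141))*(-173) = (2553/4891)*(-173) = -441669/4891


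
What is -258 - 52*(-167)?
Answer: 8426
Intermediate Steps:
-258 - 52*(-167) = -258 + 8684 = 8426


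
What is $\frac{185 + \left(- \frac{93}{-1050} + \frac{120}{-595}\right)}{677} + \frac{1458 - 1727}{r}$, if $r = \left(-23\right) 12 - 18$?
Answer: $\frac{50249821}{42295575} \approx 1.1881$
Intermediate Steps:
$r = -294$ ($r = -276 - 18 = -294$)
$\frac{185 + \left(- \frac{93}{-1050} + \frac{120}{-595}\right)}{677} + \frac{1458 - 1727}{r} = \frac{185 + \left(- \frac{93}{-1050} + \frac{120}{-595}\right)}{677} + \frac{1458 - 1727}{-294} = \left(185 + \left(\left(-93\right) \left(- \frac{1}{1050}\right) + 120 \left(- \frac{1}{595}\right)\right)\right) \frac{1}{677} + \left(1458 - 1727\right) \left(- \frac{1}{294}\right) = \left(185 + \left(\frac{31}{350} - \frac{24}{119}\right)\right) \frac{1}{677} - - \frac{269}{294} = \left(185 - \frac{673}{5950}\right) \frac{1}{677} + \frac{269}{294} = \frac{1100077}{5950} \cdot \frac{1}{677} + \frac{269}{294} = \frac{1100077}{4028150} + \frac{269}{294} = \frac{50249821}{42295575}$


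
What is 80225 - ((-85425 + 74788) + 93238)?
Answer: -2376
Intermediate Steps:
80225 - ((-85425 + 74788) + 93238) = 80225 - (-10637 + 93238) = 80225 - 1*82601 = 80225 - 82601 = -2376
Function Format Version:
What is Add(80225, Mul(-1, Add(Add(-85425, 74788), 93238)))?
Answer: -2376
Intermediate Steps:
Add(80225, Mul(-1, Add(Add(-85425, 74788), 93238))) = Add(80225, Mul(-1, Add(-10637, 93238))) = Add(80225, Mul(-1, 82601)) = Add(80225, -82601) = -2376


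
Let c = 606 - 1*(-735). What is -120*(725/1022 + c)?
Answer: -82273620/511 ≈ -1.6101e+5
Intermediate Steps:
c = 1341 (c = 606 + 735 = 1341)
-120*(725/1022 + c) = -120*(725/1022 + 1341) = -120*1371227/1022 = -82273620/511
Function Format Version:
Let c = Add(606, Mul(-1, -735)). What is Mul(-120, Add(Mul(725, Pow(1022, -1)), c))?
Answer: Rational(-82273620, 511) ≈ -1.6101e+5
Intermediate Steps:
c = 1341 (c = Add(606, 735) = 1341)
Mul(-120, Add(Mul(725, Pow(1022, -1)), c)) = Mul(-120, Add(Mul(725, Pow(1022, -1)), 1341)) = Mul(-120, Add(Mul(725, Rational(1, 1022)), 1341)) = Mul(-120, Add(Rational(725, 1022), 1341)) = Mul(-120, Rational(1371227, 1022)) = Rational(-82273620, 511)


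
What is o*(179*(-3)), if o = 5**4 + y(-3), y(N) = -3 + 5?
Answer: -336699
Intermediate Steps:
y(N) = 2
o = 627 (o = 5**4 + 2 = 625 + 2 = 627)
o*(179*(-3)) = 627*(179*(-3)) = 627*(-537) = -336699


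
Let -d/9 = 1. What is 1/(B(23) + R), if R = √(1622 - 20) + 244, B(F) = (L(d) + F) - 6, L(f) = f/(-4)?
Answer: 468/120353 - 16*√178/361059 ≈ 0.0032973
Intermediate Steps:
d = -9 (d = -9*1 = -9)
L(f) = -f/4 (L(f) = f*(-¼) = -f/4)
B(F) = -15/4 + F (B(F) = (-¼*(-9) + F) - 6 = (9/4 + F) - 6 = -15/4 + F)
R = 244 + 3*√178 (R = √1602 + 244 = 3*√178 + 244 = 244 + 3*√178 ≈ 284.02)
1/(B(23) + R) = 1/((-15/4 + 23) + (244 + 3*√178)) = 1/(77/4 + (244 + 3*√178)) = 1/(1053/4 + 3*√178)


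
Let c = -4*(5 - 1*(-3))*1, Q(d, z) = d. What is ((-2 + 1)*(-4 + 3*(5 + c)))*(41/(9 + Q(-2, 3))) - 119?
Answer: 2652/7 ≈ 378.86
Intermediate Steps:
c = -32 (c = -4*(5 + 3)*1 = -4*8*1 = -32*1 = -32)
((-2 + 1)*(-4 + 3*(5 + c)))*(41/(9 + Q(-2, 3))) - 119 = ((-2 + 1)*(-4 + 3*(5 - 32)))*(41/(9 - 2)) - 119 = (-(-4 + 3*(-27)))*(41/7) - 119 = (-(-4 - 81))*(41*(⅐)) - 119 = -1*(-85)*(41/7) - 119 = 85*(41/7) - 119 = 3485/7 - 119 = 2652/7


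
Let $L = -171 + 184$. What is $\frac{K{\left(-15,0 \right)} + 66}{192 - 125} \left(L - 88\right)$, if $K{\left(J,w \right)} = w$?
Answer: $- \frac{4950}{67} \approx -73.881$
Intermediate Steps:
$L = 13$
$\frac{K{\left(-15,0 \right)} + 66}{192 - 125} \left(L - 88\right) = \frac{0 + 66}{192 - 125} \left(13 - 88\right) = \frac{66}{67} \left(-75\right) = - \frac{4950}{67}$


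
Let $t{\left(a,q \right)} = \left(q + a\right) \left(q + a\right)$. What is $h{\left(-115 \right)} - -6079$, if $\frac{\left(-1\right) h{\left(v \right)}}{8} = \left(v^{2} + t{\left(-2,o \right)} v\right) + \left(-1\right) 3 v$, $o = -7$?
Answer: $-27961$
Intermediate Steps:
$t{\left(a,q \right)} = \left(a + q\right)^{2}$ ($t{\left(a,q \right)} = \left(a + q\right) \left(a + q\right) = \left(a + q\right)^{2}$)
$h{\left(v \right)} = - 624 v - 8 v^{2}$ ($h{\left(v \right)} = - 8 \left(\left(v^{2} + \left(-2 - 7\right)^{2} v\right) + \left(-1\right) 3 v\right) = - 8 \left(\left(v^{2} + \left(-9\right)^{2} v\right) - 3 v\right) = - 8 \left(\left(v^{2} + 81 v\right) - 3 v\right) = - 8 \left(v^{2} + 78 v\right) = - 624 v - 8 v^{2}$)
$h{\left(-115 \right)} - -6079 = \left(-8\right) \left(-115\right) \left(78 - 115\right) - -6079 = \left(-8\right) \left(-115\right) \left(-37\right) + 6079 = -34040 + 6079 = -27961$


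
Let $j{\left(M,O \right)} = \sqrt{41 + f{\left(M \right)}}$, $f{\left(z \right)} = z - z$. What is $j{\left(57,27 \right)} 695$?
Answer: $695 \sqrt{41} \approx 4450.2$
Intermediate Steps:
$f{\left(z \right)} = 0$
$j{\left(M,O \right)} = \sqrt{41}$ ($j{\left(M,O \right)} = \sqrt{41 + 0} = \sqrt{41}$)
$j{\left(57,27 \right)} 695 = \sqrt{41} \cdot 695 = 695 \sqrt{41}$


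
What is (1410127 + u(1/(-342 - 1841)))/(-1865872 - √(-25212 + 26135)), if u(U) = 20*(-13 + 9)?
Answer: -2630967215984/3481478319461 + 1410047*√923/3481478319461 ≈ -0.75569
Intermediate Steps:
u(U) = -80 (u(U) = 20*(-4) = -80)
(1410127 + u(1/(-342 - 1841)))/(-1865872 - √(-25212 + 26135)) = (1410127 - 80)/(-1865872 - √(-25212 + 26135)) = 1410047/(-1865872 - √923)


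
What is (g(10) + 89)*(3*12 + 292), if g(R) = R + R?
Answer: 35752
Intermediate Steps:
g(R) = 2*R
(g(10) + 89)*(3*12 + 292) = (2*10 + 89)*(3*12 + 292) = (20 + 89)*(36 + 292) = 109*328 = 35752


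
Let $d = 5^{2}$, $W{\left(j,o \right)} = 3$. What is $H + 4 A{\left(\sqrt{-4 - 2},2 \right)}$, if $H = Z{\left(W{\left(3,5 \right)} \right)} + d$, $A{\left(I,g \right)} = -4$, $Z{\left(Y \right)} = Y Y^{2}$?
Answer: $36$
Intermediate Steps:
$Z{\left(Y \right)} = Y^{3}$
$d = 25$
$H = 52$ ($H = 3^{3} + 25 = 27 + 25 = 52$)
$H + 4 A{\left(\sqrt{-4 - 2},2 \right)} = 52 + 4 \left(-4\right) = 52 - 16 = 36$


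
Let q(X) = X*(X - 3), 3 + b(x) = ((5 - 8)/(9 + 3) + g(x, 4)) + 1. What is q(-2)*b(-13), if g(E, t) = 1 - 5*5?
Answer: -525/2 ≈ -262.50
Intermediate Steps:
g(E, t) = -24 (g(E, t) = 1 - 25 = -24)
b(x) = -105/4 (b(x) = -3 + (((5 - 8)/(9 + 3) - 24) + 1) = -3 + ((-3/12 - 24) + 1) = -3 + ((-3*1/12 - 24) + 1) = -3 + ((-¼ - 24) + 1) = -3 + (-97/4 + 1) = -3 - 93/4 = -105/4)
q(X) = X*(-3 + X)
q(-2)*b(-13) = -2*(-3 - 2)*(-105/4) = -2*(-5)*(-105/4) = 10*(-105/4) = -525/2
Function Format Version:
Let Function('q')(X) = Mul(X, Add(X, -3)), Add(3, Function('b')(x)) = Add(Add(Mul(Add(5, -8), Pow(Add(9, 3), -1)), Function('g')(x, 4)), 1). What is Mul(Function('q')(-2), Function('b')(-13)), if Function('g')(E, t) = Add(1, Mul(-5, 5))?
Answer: Rational(-525, 2) ≈ -262.50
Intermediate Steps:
Function('g')(E, t) = -24 (Function('g')(E, t) = Add(1, -25) = -24)
Function('b')(x) = Rational(-105, 4) (Function('b')(x) = Add(-3, Add(Add(Mul(Add(5, -8), Pow(Add(9, 3), -1)), -24), 1)) = Add(-3, Add(Add(Mul(-3, Pow(12, -1)), -24), 1)) = Add(-3, Add(Add(Mul(-3, Rational(1, 12)), -24), 1)) = Add(-3, Add(Add(Rational(-1, 4), -24), 1)) = Add(-3, Add(Rational(-97, 4), 1)) = Add(-3, Rational(-93, 4)) = Rational(-105, 4))
Function('q')(X) = Mul(X, Add(-3, X))
Mul(Function('q')(-2), Function('b')(-13)) = Mul(Mul(-2, Add(-3, -2)), Rational(-105, 4)) = Mul(Mul(-2, -5), Rational(-105, 4)) = Mul(10, Rational(-105, 4)) = Rational(-525, 2)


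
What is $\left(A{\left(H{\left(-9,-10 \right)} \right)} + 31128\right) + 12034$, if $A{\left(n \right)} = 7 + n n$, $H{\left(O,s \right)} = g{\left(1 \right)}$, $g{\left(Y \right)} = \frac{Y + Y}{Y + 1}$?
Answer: $43170$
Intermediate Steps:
$g{\left(Y \right)} = \frac{2 Y}{1 + Y}$
$H{\left(O,s \right)} = 1$ ($H{\left(O,s \right)} = 2 \cdot 1 \frac{1}{1 + 1} = 2 \cdot 1 \cdot \frac{1}{2} = 1$)
$A{\left(n \right)} = 7 + n^{2}$
$\left(A{\left(H{\left(-9,-10 \right)} \right)} + 31128\right) + 12034 = \left(\left(7 + 1^{2}\right) + 31128\right) + 12034 = \left(\left(7 + 1\right) + 31128\right) + 12034 = \left(8 + 31128\right) + 12034 = 31136 + 12034 = 43170$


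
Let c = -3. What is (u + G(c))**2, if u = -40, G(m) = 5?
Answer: 1225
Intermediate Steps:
(u + G(c))**2 = (-40 + 5)**2 = (-35)**2 = 1225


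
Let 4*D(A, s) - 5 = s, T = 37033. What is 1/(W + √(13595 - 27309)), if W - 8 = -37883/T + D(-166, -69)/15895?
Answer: 2417173768151217845/4768715333741514109739 - 346496502165016225*I*√13714/4768715333741514109739 ≈ 0.00050688 - 0.008509*I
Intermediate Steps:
D(A, s) = 5/4 + s/4
W = 4106373467/588639535 (W = 8 + (-37883/37033 + (5/4 + (¼)*(-69))/15895) = 8 + (-37883*1/37033 + (5/4 - 69/4)*(1/15895)) = 8 + (-37883/37033 - 16*1/15895) = 8 + (-37883/37033 - 16/15895) = 8 - 602742813/588639535 = 4106373467/588639535 ≈ 6.9760)
1/(W + √(13595 - 27309)) = 1/(4106373467/588639535 + √(13595 - 27309)) = 1/(4106373467/588639535 + √(-13714)) = 1/(4106373467/588639535 + I*√13714)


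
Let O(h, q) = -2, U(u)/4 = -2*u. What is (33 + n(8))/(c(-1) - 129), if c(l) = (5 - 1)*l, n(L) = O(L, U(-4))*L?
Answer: -17/133 ≈ -0.12782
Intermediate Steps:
U(u) = -8*u (U(u) = 4*(-2*u) = -8*u)
n(L) = -2*L
c(l) = 4*l
(33 + n(8))/(c(-1) - 129) = (33 - 2*8)/(4*(-1) - 129) = (33 - 16)/(-4 - 129) = 17/(-133) = 17*(-1/133) = -17/133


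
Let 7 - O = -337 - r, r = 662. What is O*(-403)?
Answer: -405418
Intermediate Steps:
O = 1006 (O = 7 - (-337 - 1*662) = 7 - (-337 - 662) = 7 - 1*(-999) = 7 + 999 = 1006)
O*(-403) = 1006*(-403) = -405418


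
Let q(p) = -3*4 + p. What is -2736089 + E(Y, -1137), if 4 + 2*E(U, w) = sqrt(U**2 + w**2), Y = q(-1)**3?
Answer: -2736091 + sqrt(6119578)/2 ≈ -2.7349e+6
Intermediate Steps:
q(p) = -12 + p
Y = -2197 (Y = (-12 - 1)**3 = (-13)**3 = -2197)
E(U, w) = -2 + sqrt(U**2 + w**2)/2
-2736089 + E(Y, -1137) = -2736089 + (-2 + sqrt((-2197)**2 + (-1137)**2)/2) = -2736089 + (-2 + sqrt(4826809 + 1292769)/2) = -2736089 + (-2 + sqrt(6119578)/2) = -2736091 + sqrt(6119578)/2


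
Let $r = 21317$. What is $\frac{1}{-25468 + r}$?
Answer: $- \frac{1}{4151} \approx -0.00024091$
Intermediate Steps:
$\frac{1}{-25468 + r} = \frac{1}{-25468 + 21317} = \frac{1}{-4151} = - \frac{1}{4151}$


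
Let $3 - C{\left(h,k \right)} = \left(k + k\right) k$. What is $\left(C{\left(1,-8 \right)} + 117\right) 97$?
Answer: $-776$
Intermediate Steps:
$C{\left(h,k \right)} = 3 - 2 k^{2}$ ($C{\left(h,k \right)} = 3 - \left(k + k\right) k = 3 - 2 k k = 3 - 2 k^{2}$)
$\left(C{\left(1,-8 \right)} + 117\right) 97 = \left(\left(3 - 2 \left(-8\right)^{2}\right) + 117\right) 97 = \left(\left(3 - 128\right) + 117\right) 97 = \left(-125 + 117\right) 97 = \left(-8\right) 97 = -776$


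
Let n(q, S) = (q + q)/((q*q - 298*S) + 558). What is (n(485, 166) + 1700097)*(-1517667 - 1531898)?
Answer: -193192122289353325/37263 ≈ -5.1846e+12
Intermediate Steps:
n(q, S) = 2*q/(558 + q² - 298*S) (n(q, S) = (2*q)/((q² - 298*S) + 558) = (2*q)/(558 + q² - 298*S) = 2*q/(558 + q² - 298*S))
(n(485, 166) + 1700097)*(-1517667 - 1531898) = (2*485/(558 + 485² - 298*166) + 1700097)*(-1517667 - 1531898) = (2*485/(558 + 235225 - 49468) + 1700097)*(-3049565) = (2*485/186315 + 1700097)*(-3049565) = (2*485*(1/186315) + 1700097)*(-3049565) = (194/37263 + 1700097)*(-3049565) = (63350714705/37263)*(-3049565) = -193192122289353325/37263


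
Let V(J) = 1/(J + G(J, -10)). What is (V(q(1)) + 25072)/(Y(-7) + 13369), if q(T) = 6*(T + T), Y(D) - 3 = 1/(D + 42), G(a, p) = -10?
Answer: 585025/312014 ≈ 1.8750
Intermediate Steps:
Y(D) = 3 + 1/(42 + D) (Y(D) = 3 + 1/(D + 42) = 3 + 1/(42 + D))
q(T) = 12*T (q(T) = 6*(2*T) = 12*T)
V(J) = 1/(-10 + J) (V(J) = 1/(J - 10) = 1/(-10 + J))
(V(q(1)) + 25072)/(Y(-7) + 13369) = (1/(-10 + 12*1) + 25072)/((127 + 3*(-7))/(42 - 7) + 13369) = (1/(-10 + 12) + 25072)/((127 - 21)/35 + 13369) = (1/2 + 25072)/((1/35)*106 + 13369) = (1/2 + 25072)/(106/35 + 13369) = 50145/(2*(468021/35)) = (50145/2)*(35/468021) = 585025/312014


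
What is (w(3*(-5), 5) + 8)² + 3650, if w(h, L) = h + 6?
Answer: 3651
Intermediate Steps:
w(h, L) = 6 + h
(w(3*(-5), 5) + 8)² + 3650 = ((6 + 3*(-5)) + 8)² + 3650 = ((6 - 15) + 8)² + 3650 = (-9 + 8)² + 3650 = (-1)² + 3650 = 1 + 3650 = 3651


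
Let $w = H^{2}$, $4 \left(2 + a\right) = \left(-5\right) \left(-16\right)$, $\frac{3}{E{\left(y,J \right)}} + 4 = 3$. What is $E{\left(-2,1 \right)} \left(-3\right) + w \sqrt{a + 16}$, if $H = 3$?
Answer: $9 + 9 \sqrt{34} \approx 61.479$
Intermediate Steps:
$E{\left(y,J \right)} = -3$ ($E{\left(y,J \right)} = \frac{3}{-4 + 3} = \frac{3}{-1} = 3 \left(-1\right) = -3$)
$a = 18$ ($a = -2 + \frac{\left(-5\right) \left(-16\right)}{4} = -2 + \frac{1}{4} \cdot 80 = -2 + 20 = 18$)
$w = 9$ ($w = 3^{2} = 9$)
$E{\left(-2,1 \right)} \left(-3\right) + w \sqrt{a + 16} = \left(-3\right) \left(-3\right) + 9 \sqrt{18 + 16} = 9 + 9 \sqrt{34}$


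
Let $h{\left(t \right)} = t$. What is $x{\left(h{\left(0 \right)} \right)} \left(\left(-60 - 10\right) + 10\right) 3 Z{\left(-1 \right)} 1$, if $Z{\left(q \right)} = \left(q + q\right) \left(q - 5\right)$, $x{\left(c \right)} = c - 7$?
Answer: $15120$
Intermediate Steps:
$x{\left(c \right)} = -7 + c$
$Z{\left(q \right)} = 2 q \left(-5 + q\right)$
$x{\left(h{\left(0 \right)} \right)} \left(\left(-60 - 10\right) + 10\right) 3 Z{\left(-1 \right)} 1 = \left(-7 + 0\right) \left(\left(-60 - 10\right) + 10\right) 3 \cdot 2 \left(-1\right) \left(-5 - 1\right) 1 = - 7 \left(-70 + 10\right) 3 \cdot 2 \left(-1\right) \left(-6\right) 1 = \left(-7\right) \left(-60\right) 3 \cdot 12 \cdot 1 = 420 \cdot 36 \cdot 1 = 420 \cdot 36 = 15120$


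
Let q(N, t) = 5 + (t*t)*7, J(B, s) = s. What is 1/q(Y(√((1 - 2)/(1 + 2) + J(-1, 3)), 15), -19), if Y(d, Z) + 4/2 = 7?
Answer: 1/2532 ≈ 0.00039494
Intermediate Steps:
Y(d, Z) = 5 (Y(d, Z) = -2 + 7 = 5)
q(N, t) = 5 + 7*t² (q(N, t) = 5 + t²*7 = 5 + 7*t²)
1/q(Y(√((1 - 2)/(1 + 2) + J(-1, 3)), 15), -19) = 1/(5 + 7*(-19)²) = 1/(5 + 7*361) = 1/(5 + 2527) = 1/2532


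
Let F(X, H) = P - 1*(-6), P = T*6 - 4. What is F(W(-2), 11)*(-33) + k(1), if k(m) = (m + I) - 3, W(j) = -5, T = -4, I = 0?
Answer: 724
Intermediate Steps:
P = -28 (P = -4*6 - 4 = -24 - 4 = -28)
k(m) = -3 + m (k(m) = (m + 0) - 3 = m - 3 = -3 + m)
F(X, H) = -22 (F(X, H) = -28 - 1*(-6) = -28 + 6 = -22)
F(W(-2), 11)*(-33) + k(1) = -22*(-33) + (-3 + 1) = 726 - 2 = 724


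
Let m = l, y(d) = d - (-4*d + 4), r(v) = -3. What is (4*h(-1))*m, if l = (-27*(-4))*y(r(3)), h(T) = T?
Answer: 8208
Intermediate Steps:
y(d) = -4 + 5*d (y(d) = d - (4 - 4*d) = d + (-4 + 4*d) = -4 + 5*d)
l = -2052 (l = (-27*(-4))*(-4 + 5*(-3)) = 108*(-4 - 15) = 108*(-19) = -2052)
m = -2052
(4*h(-1))*m = (4*(-1))*(-2052) = -4*(-2052) = 8208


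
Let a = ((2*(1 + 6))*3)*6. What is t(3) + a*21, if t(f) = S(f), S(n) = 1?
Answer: 5293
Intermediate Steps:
t(f) = 1
a = 252 (a = ((2*7)*3)*6 = (14*3)*6 = 42*6 = 252)
t(3) + a*21 = 1 + 252*21 = 1 + 5292 = 5293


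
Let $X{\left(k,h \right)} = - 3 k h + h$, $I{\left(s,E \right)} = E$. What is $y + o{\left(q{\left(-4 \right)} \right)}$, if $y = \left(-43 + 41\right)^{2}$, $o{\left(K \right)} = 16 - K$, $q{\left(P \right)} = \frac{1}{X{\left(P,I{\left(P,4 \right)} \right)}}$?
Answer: $\frac{1039}{52} \approx 19.981$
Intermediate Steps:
$X{\left(k,h \right)} = h - 3 h k$ ($X{\left(k,h \right)} = - 3 h k + h = h - 3 h k$)
$q{\left(P \right)} = \frac{1}{4 - 12 P}$ ($q{\left(P \right)} = \frac{1}{4 \left(1 - 3 P\right)} = \frac{1}{4 - 12 P}$)
$y = 4$ ($y = \left(-2\right)^{2} = 4$)
$y + o{\left(q{\left(-4 \right)} \right)} = 4 + \left(16 - - \frac{1}{-4 + 12 \left(-4\right)}\right) = 4 + \left(16 - - \frac{1}{-4 - 48}\right) = 4 + \left(16 - - \frac{1}{-52}\right) = 4 + \left(16 - \left(-1\right) \left(- \frac{1}{52}\right)\right) = 4 + \left(16 - \frac{1}{52}\right) = 4 + \frac{831}{52} = \frac{1039}{52}$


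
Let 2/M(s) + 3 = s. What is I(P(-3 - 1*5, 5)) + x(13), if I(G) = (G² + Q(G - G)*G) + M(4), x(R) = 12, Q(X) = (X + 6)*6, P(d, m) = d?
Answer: -210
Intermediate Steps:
Q(X) = 36 + 6*X (Q(X) = (6 + X)*6 = 36 + 6*X)
M(s) = 2/(-3 + s)
I(G) = 2 + G² + 36*G (I(G) = (G² + (36 + 6*(G - G))*G) + 2/(-3 + 4) = (G² + (36 + 6*0)*G) + 2/1 = (G² + (36 + 0)*G) + 2*1 = (G² + 36*G) + 2 = 2 + G² + 36*G)
I(P(-3 - 1*5, 5)) + x(13) = (2 + (-3 - 1*5)² + 36*(-3 - 1*5)) + 12 = (2 + (-3 - 5)² + 36*(-3 - 5)) + 12 = (2 + (-8)² + 36*(-8)) + 12 = (2 + 64 - 288) + 12 = -222 + 12 = -210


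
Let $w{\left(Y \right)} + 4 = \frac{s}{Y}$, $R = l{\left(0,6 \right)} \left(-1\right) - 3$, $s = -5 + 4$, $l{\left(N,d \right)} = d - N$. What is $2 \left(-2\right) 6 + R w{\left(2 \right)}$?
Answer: $\frac{33}{2} \approx 16.5$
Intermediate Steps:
$s = -1$
$R = -9$ ($R = \left(6 - 0\right) \left(-1\right) - 3 = \left(6 + 0\right) \left(-1\right) - 3 = 6 \left(-1\right) - 3 = -6 - 3 = -9$)
$w{\left(Y \right)} = -4 - \frac{1}{Y}$
$2 \left(-2\right) 6 + R w{\left(2 \right)} = 2 \left(-2\right) 6 - 9 \left(-4 - \frac{1}{2}\right) = \left(-4\right) 6 - 9 \left(-4 - \frac{1}{2}\right) = -24 - 9 \left(-4 - \frac{1}{2}\right) = -24 - - \frac{81}{2} = -24 + \frac{81}{2} = \frac{33}{2}$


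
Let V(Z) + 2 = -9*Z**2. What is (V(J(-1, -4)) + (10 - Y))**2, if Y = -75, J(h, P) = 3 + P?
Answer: 5476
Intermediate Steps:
V(Z) = -2 - 9*Z**2
(V(J(-1, -4)) + (10 - Y))**2 = ((-2 - 9*(3 - 4)**2) + (10 - 1*(-75)))**2 = ((-2 - 9*(-1)**2) + (10 + 75))**2 = ((-2 - 9*1) + 85)**2 = ((-2 - 9) + 85)**2 = (-11 + 85)**2 = 74**2 = 5476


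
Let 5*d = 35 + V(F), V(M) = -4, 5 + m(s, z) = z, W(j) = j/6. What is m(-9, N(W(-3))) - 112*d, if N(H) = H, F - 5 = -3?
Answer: -6999/10 ≈ -699.90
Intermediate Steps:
F = 2 (F = 5 - 3 = 2)
W(j) = j/6 (W(j) = j*(⅙) = j/6)
m(s, z) = -5 + z
d = 31/5 (d = (35 - 4)/5 = (⅕)*31 = 31/5 ≈ 6.2000)
m(-9, N(W(-3))) - 112*d = (-5 + (⅙)*(-3)) - 112*31/5 = (-5 - ½) - 3472/5 = -11/2 - 3472/5 = -6999/10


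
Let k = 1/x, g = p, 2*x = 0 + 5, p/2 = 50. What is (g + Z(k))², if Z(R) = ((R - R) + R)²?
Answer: 6270016/625 ≈ 10032.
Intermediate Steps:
p = 100 (p = 2*50 = 100)
x = 5/2 (x = (0 + 5)/2 = (½)*5 = 5/2 ≈ 2.5000)
g = 100
k = ⅖ (k = 1/(5/2) = ⅖ ≈ 0.40000)
Z(R) = R² (Z(R) = (0 + R)² = R²)
(g + Z(k))² = (100 + (⅖)²)² = (100 + 4/25)² = (2504/25)² = 6270016/625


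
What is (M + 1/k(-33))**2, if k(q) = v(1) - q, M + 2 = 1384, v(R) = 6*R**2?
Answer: 2905102201/1521 ≈ 1.9100e+6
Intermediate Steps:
M = 1382 (M = -2 + 1384 = 1382)
k(q) = 6 - q (k(q) = 6*1**2 - q = 6*1 - q = 6 - q)
(M + 1/k(-33))**2 = (1382 + 1/(6 - 1*(-33)))**2 = (1382 + 1/(6 + 33))**2 = (1382 + 1/39)**2 = (53899/39)**2 = 2905102201/1521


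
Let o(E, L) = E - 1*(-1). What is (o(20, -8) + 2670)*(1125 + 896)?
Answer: 5438511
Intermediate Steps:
o(E, L) = 1 + E (o(E, L) = E + 1 = 1 + E)
(o(20, -8) + 2670)*(1125 + 896) = ((1 + 20) + 2670)*(1125 + 896) = (21 + 2670)*2021 = 2691*2021 = 5438511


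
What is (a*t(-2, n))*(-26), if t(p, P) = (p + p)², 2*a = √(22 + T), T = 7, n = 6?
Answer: -208*√29 ≈ -1120.1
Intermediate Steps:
a = √29/2 (a = √(22 + 7)/2 = √29/2 ≈ 2.6926)
t(p, P) = 4*p² (t(p, P) = (2*p)² = 4*p²)
(a*t(-2, n))*(-26) = ((√29/2)*(4*(-2)²))*(-26) = ((√29/2)*(4*4))*(-26) = ((√29/2)*16)*(-26) = (8*√29)*(-26) = -208*√29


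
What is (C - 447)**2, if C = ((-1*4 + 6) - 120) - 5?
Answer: 324900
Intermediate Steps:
C = -123 (C = ((-4 + 6) - 120) - 5 = (2 - 120) - 5 = -118 - 5 = -123)
(C - 447)**2 = (-123 - 447)**2 = (-570)**2 = 324900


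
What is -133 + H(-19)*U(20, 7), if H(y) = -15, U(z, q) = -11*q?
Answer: 1022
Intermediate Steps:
-133 + H(-19)*U(20, 7) = -133 - (-165)*7 = -133 - 15*(-77) = -133 + 1155 = 1022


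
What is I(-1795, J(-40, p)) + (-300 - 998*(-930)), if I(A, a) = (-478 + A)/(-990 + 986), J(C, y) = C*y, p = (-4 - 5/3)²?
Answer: 3713633/4 ≈ 9.2841e+5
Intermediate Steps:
p = 289/9 (p = (-4 - 5*⅓)² = (-4 - 5/3)² = (-17/3)² = 289/9 ≈ 32.111)
I(A, a) = 239/2 - A/4 (I(A, a) = (-478 + A)/(-4) = (-478 + A)*(-¼) = 239/2 - A/4)
I(-1795, J(-40, p)) + (-300 - 998*(-930)) = (239/2 - ¼*(-1795)) + (-300 - 998*(-930)) = (239/2 + 1795/4) + (-300 + 928140) = 2273/4 + 927840 = 3713633/4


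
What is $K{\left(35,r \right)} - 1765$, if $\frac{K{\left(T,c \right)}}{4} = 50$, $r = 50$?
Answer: $-1565$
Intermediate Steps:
$K{\left(T,c \right)} = 200$ ($K{\left(T,c \right)} = 4 \cdot 50 = 200$)
$K{\left(35,r \right)} - 1765 = 200 - 1765 = -1565$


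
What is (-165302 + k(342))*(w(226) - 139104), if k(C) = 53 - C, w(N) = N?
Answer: 22996946898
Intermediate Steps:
(-165302 + k(342))*(w(226) - 139104) = (-165302 + (53 - 1*342))*(226 - 139104) = (-165302 + (53 - 342))*(-138878) = (-165302 - 289)*(-138878) = -165591*(-138878) = 22996946898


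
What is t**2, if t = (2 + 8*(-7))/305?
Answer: 2916/93025 ≈ 0.031346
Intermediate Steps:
t = -54/305 (t = (2 - 56)*(1/305) = -54*1/305 = -54/305 ≈ -0.17705)
t**2 = (-54/305)**2 = 2916/93025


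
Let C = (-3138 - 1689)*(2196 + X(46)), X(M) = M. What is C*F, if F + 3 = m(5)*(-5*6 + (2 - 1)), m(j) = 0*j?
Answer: 32466402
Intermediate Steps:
m(j) = 0
C = -10822134 (C = (-3138 - 1689)*(2196 + 46) = -4827*2242 = -10822134)
F = -3 (F = -3 + 0*(-5*6 + (2 - 1)) = -3 + 0*(-30 + 1) = -3 + 0*(-29) = -3 + 0 = -3)
C*F = -10822134*(-3) = 32466402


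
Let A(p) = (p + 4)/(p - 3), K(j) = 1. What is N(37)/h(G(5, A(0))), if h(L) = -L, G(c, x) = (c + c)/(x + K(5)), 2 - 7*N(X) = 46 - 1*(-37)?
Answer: -27/70 ≈ -0.38571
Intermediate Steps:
N(X) = -81/7 (N(X) = 2/7 - (46 - 1*(-37))/7 = 2/7 - (46 + 37)/7 = 2/7 - 1/7*83 = 2/7 - 83/7 = -81/7)
A(p) = (4 + p)/(-3 + p)
G(c, x) = 2*c/(1 + x) (G(c, x) = (c + c)/(x + 1) = (2*c)/(1 + x) = 2*c/(1 + x))
N(37)/h(G(5, A(0))) = -(-81/70 - 81*(4 + 0)/(70*(-3 + 0))) = -81/(7*((-2*5/(1 + 4/(-3))))) = -81/(7*((-2*5/(1 - 1/3*4)))) = -81/(7*((-2*5/(1 - 4/3)))) = -81/(7*((-2*5/(-1/3)))) = -81/(7*((-2*5*(-3)))) = -81/(7*((-1*(-30)))) = -81/7/30 = -81/7*1/30 = -27/70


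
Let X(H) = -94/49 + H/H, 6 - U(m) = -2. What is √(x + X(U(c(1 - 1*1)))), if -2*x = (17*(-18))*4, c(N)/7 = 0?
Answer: 3*√3327/7 ≈ 24.720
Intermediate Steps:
c(N) = 0 (c(N) = 7*0 = 0)
U(m) = 8 (U(m) = 6 - 1*(-2) = 6 + 2 = 8)
X(H) = -45/49 (X(H) = -94*1/49 + 1 = -94/49 + 1 = -45/49)
x = 612 (x = -17*(-18)*4/2 = -(-153)*4 = -½*(-1224) = 612)
√(x + X(U(c(1 - 1*1)))) = √(612 - 45/49) = √(29943/49) = 3*√3327/7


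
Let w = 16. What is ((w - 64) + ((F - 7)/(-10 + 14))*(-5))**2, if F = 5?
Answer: 8281/4 ≈ 2070.3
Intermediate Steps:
((w - 64) + ((F - 7)/(-10 + 14))*(-5))**2 = ((16 - 64) + ((5 - 7)/(-10 + 14))*(-5))**2 = (-48 - 2/4*(-5))**2 = (-48 - 2*1/4*(-5))**2 = (-48 - 1/2*(-5))**2 = (-48 + 5/2)**2 = (-91/2)**2 = 8281/4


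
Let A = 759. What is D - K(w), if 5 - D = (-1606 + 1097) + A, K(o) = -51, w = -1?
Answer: -194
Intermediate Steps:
D = -245 (D = 5 - ((-1606 + 1097) + 759) = 5 - (-509 + 759) = 5 - 1*250 = 5 - 250 = -245)
D - K(w) = -245 - 1*(-51) = -245 + 51 = -194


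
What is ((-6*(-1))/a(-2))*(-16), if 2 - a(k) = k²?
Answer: 48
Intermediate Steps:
a(k) = 2 - k²
((-6*(-1))/a(-2))*(-16) = ((-6*(-1))/(2 - 1*(-2)²))*(-16) = (6/(2 - 1*4))*(-16) = (6/(2 - 4))*(-16) = (6/(-2))*(-16) = (6*(-½))*(-16) = -3*(-16) = 48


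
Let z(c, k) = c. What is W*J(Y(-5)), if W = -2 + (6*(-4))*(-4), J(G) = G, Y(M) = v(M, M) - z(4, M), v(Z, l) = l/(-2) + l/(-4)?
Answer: -47/2 ≈ -23.500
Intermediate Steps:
v(Z, l) = -3*l/4 (v(Z, l) = l*(-1/2) + l*(-1/4) = -l/2 - l/4 = -3*l/4)
Y(M) = -4 - 3*M/4 (Y(M) = -3*M/4 - 1*4 = -3*M/4 - 4 = -4 - 3*M/4)
W = 94 (W = -2 - 24*(-4) = -2 + 96 = 94)
W*J(Y(-5)) = 94*(-4 - 3/4*(-5)) = 94*(-4 + 15/4) = 94*(-1/4) = -47/2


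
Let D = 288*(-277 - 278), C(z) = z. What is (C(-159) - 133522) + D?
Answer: -293521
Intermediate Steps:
D = -159840 (D = 288*(-555) = -159840)
(C(-159) - 133522) + D = (-159 - 133522) - 159840 = -133681 - 159840 = -293521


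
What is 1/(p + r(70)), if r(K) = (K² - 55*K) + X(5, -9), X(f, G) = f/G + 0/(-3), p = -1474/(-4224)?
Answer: 576/604681 ≈ 0.00095257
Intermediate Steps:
p = 67/192 (p = -1474*(-1/4224) = 67/192 ≈ 0.34896)
X(f, G) = f/G (X(f, G) = f/G + 0*(-⅓) = f/G + 0 = f/G)
r(K) = -5/9 + K² - 55*K (r(K) = (K² - 55*K) + 5/(-9) = (K² - 55*K) + 5*(-⅑) = (K² - 55*K) - 5/9 = -5/9 + K² - 55*K)
1/(p + r(70)) = 1/(67/192 + (-5/9 + 70² - 55*70)) = 1/(67/192 + (-5/9 + 4900 - 3850)) = 1/(67/192 + 9445/9) = 1/(604681/576) = 576/604681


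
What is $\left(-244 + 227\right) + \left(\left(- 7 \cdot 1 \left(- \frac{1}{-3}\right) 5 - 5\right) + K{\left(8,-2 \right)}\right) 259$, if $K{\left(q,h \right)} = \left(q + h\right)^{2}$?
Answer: $\frac{14971}{3} \approx 4990.3$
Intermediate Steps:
$K{\left(q,h \right)} = \left(h + q\right)^{2}$
$\left(-244 + 227\right) + \left(\left(- 7 \cdot 1 \left(- \frac{1}{-3}\right) 5 - 5\right) + K{\left(8,-2 \right)}\right) 259 = \left(-244 + 227\right) + \left(\left(- 7 \cdot 1 \left(- \frac{1}{-3}\right) 5 - 5\right) + \left(-2 + 8\right)^{2}\right) 259 = -17 + \left(\left(- 7 \cdot 1 \left(\left(-1\right) \left(- \frac{1}{3}\right)\right) 5 - 5\right) + 6^{2}\right) 259 = -17 + \left(\left(- 7 \cdot 1 \cdot \frac{1}{3} \cdot 5 - 5\right) + 36\right) 259 = -17 + \left(\left(- 7 \cdot \frac{1}{3} \cdot 5 - 5\right) + 36\right) 259 = -17 + \left(\left(\left(-7\right) \frac{5}{3} - 5\right) + 36\right) 259 = -17 + \left(\left(- \frac{35}{3} - 5\right) + 36\right) 259 = -17 + \left(- \frac{50}{3} + 36\right) 259 = -17 + \frac{58}{3} \cdot 259 = -17 + \frac{15022}{3} = \frac{14971}{3}$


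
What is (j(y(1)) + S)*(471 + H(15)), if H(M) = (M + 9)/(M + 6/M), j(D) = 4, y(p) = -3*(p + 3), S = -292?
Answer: -10479456/77 ≈ -1.3610e+5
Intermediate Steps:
y(p) = -9 - 3*p (y(p) = -3*(3 + p) = -9 - 3*p)
H(M) = (9 + M)/(M + 6/M)
(j(y(1)) + S)*(471 + H(15)) = (4 - 292)*(471 + 15*(9 + 15)/(6 + 15²)) = -288*(471 + 15*24/(6 + 225)) = -288*(471 + 15*24/231) = -288*(471 + 15*(1/231)*24) = -288*(471 + 120/77) = -288*36387/77 = -10479456/77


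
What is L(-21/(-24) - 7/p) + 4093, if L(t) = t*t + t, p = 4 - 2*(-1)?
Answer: 2357449/576 ≈ 4092.8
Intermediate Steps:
p = 6 (p = 4 + 2 = 6)
L(t) = t + t² (L(t) = t² + t = t + t²)
L(-21/(-24) - 7/p) + 4093 = (-21/(-24) - 7/6)*(1 + (-21/(-24) - 7/6)) + 4093 = (-21*(-1/24) - 7*⅙)*(1 + (-21*(-1/24) - 7*⅙)) + 4093 = (7/8 - 7/6)*(1 + (7/8 - 7/6)) + 4093 = -7*(1 - 7/24)/24 + 4093 = -7/24*17/24 + 4093 = -119/576 + 4093 = 2357449/576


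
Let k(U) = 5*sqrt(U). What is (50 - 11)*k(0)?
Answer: 0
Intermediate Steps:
(50 - 11)*k(0) = (50 - 11)*(5*sqrt(0)) = 39*(5*0) = 39*0 = 0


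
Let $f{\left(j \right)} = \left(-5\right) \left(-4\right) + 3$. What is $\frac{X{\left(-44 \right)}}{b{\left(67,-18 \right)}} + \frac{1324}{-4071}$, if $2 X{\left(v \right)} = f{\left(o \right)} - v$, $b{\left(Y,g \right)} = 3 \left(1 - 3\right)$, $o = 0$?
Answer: $- \frac{96215}{16284} \approx -5.9086$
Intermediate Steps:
$f{\left(j \right)} = 23$ ($f{\left(j \right)} = 20 + 3 = 23$)
$b{\left(Y,g \right)} = -6$ ($b{\left(Y,g \right)} = 3 \left(-2\right) = -6$)
$X{\left(v \right)} = \frac{23}{2} - \frac{v}{2}$ ($X{\left(v \right)} = \frac{23 - v}{2} = \frac{23}{2} - \frac{v}{2}$)
$\frac{X{\left(-44 \right)}}{b{\left(67,-18 \right)}} + \frac{1324}{-4071} = \frac{\frac{23}{2} - -22}{-6} + \frac{1324}{-4071} = \left(\frac{23}{2} + 22\right) \left(- \frac{1}{6}\right) + 1324 \left(- \frac{1}{4071}\right) = \frac{67}{2} \left(- \frac{1}{6}\right) - \frac{1324}{4071} = - \frac{67}{12} - \frac{1324}{4071} = - \frac{96215}{16284}$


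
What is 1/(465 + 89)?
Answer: 1/554 ≈ 0.0018051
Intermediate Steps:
1/(465 + 89) = 1/554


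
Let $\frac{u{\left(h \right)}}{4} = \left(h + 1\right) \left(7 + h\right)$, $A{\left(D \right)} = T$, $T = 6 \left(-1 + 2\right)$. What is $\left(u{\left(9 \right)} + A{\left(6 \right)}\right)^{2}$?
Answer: $417316$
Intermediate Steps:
$T = 6$ ($T = 6 \cdot 1 = 6$)
$A{\left(D \right)} = 6$
$u{\left(h \right)} = 4 \left(1 + h\right) \left(7 + h\right)$ ($u{\left(h \right)} = 4 \left(h + 1\right) \left(7 + h\right) = 4 \left(1 + h\right) \left(7 + h\right)$)
$\left(u{\left(9 \right)} + A{\left(6 \right)}\right)^{2} = \left(\left(28 + 4 \cdot 9^{2} + 32 \cdot 9\right) + 6\right)^{2} = \left(\left(28 + 4 \cdot 81 + 288\right) + 6\right)^{2} = \left(\left(28 + 324 + 288\right) + 6\right)^{2} = \left(640 + 6\right)^{2} = 646^{2} = 417316$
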